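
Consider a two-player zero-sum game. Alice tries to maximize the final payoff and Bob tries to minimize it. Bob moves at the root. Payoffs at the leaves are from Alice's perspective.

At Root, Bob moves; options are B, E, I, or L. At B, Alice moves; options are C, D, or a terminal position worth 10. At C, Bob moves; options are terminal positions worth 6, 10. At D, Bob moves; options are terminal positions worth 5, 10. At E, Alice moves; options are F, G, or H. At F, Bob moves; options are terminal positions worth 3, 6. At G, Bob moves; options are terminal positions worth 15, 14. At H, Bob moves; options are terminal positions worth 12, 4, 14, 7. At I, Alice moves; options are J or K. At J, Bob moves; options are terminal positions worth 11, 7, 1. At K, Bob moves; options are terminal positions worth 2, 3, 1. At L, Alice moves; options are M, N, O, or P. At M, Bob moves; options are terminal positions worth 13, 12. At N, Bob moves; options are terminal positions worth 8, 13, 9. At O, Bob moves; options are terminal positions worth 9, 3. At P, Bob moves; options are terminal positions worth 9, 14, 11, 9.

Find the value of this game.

C (Bob): min(6, 10) = 6
D (Bob): min(5, 10) = 5
B (Alice): max(6, 5, 10) = 10
F (Bob): min(3, 6) = 3
G (Bob): min(15, 14) = 14
H (Bob): min(12, 4, 14, 7) = 4
E (Alice): max(3, 14, 4) = 14
J (Bob): min(11, 7, 1) = 1
K (Bob): min(2, 3, 1) = 1
I (Alice): max(1, 1) = 1
M (Bob): min(13, 12) = 12
N (Bob): min(8, 13, 9) = 8
O (Bob): min(9, 3) = 3
P (Bob): min(9, 14, 11, 9) = 9
L (Alice): max(12, 8, 3, 9) = 12
Root (Bob): min(10, 14, 1, 12) = 1

1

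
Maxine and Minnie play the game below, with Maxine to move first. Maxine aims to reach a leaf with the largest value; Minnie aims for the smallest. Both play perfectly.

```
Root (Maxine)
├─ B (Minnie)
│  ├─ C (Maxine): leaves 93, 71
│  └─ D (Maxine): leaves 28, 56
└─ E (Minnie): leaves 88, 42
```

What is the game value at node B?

C: max(93, 71) = 93
D: max(28, 56) = 56
B: min(93, 56) = 56

56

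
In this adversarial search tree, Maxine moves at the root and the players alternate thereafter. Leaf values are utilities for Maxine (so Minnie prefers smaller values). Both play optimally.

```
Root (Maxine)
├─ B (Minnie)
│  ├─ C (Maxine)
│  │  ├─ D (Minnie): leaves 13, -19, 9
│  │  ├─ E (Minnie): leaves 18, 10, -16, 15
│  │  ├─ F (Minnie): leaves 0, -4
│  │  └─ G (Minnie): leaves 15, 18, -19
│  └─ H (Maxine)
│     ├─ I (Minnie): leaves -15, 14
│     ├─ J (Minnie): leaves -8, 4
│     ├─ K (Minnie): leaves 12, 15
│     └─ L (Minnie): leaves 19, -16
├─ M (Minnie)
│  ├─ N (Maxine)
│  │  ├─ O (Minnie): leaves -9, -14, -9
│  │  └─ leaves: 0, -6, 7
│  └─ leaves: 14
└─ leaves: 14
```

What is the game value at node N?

O: min(-9, -14, -9) = -14
N: max(-14, 0, -6, 7) = 7

7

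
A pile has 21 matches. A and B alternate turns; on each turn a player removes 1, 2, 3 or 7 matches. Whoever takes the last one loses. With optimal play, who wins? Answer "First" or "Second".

Second

W/L table (W = player to move can force a win):
i:   0  1  2  3  4  5  6  7  8  9 10 11 12 13 14 15 16 17 18 19 20 21
     W  L  W  W  W  L  W  W  W  L  W  W  W  L  W  W  W  L  W  W  W  L
Position 21 is L, so the second player wins.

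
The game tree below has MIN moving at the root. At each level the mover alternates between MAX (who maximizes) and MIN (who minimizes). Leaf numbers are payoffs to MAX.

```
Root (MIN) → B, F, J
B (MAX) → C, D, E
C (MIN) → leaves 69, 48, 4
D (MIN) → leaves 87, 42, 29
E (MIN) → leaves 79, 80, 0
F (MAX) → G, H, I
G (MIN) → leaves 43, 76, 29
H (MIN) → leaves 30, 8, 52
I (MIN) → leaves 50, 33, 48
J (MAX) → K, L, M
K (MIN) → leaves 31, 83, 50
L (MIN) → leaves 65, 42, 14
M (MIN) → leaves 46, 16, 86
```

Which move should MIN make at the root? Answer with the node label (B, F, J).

B

C (MIN): min(69, 48, 4) = 4
D (MIN): min(87, 42, 29) = 29
E (MIN): min(79, 80, 0) = 0
B (MAX): max(4, 29, 0) = 29
G (MIN): min(43, 76, 29) = 29
H (MIN): min(30, 8, 52) = 8
I (MIN): min(50, 33, 48) = 33
F (MAX): max(29, 8, 33) = 33
K (MIN): min(31, 83, 50) = 31
L (MIN): min(65, 42, 14) = 14
M (MIN): min(46, 16, 86) = 16
J (MAX): max(31, 14, 16) = 31
Root (MIN): min(29, 33, 31) = 29
MIN picks the child with the lowest value: B (value 29).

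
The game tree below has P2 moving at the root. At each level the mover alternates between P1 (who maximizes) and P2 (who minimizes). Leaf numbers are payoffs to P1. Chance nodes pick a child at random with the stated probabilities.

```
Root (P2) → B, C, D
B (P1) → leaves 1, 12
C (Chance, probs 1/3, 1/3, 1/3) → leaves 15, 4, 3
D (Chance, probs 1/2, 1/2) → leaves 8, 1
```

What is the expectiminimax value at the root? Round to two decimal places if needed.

4.5

B (P1): max(1, 12) = 12
C (Chance): 1/3·15 + 1/3·4 + 1/3·3 = 7.33
D (Chance): 1/2·8 + 1/2·1 = 4.5
Root (P2): min(12, 7.33, 4.5) = 4.5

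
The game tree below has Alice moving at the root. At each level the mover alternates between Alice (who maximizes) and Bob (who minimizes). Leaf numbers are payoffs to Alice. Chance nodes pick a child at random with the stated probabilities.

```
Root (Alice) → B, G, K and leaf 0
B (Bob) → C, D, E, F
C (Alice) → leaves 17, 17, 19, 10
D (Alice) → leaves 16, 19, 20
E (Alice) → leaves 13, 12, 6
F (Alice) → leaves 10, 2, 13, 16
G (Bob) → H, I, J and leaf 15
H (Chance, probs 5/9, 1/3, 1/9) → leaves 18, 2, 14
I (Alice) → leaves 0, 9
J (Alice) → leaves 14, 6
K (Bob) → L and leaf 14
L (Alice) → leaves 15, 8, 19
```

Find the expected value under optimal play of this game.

C (Alice): max(17, 17, 19, 10) = 19
D (Alice): max(16, 19, 20) = 20
E (Alice): max(13, 12, 6) = 13
F (Alice): max(10, 2, 13, 16) = 16
B (Bob): min(19, 20, 13, 16) = 13
H (Chance): 5/9·18 + 1/3·2 + 1/9·14 = 12.22
I (Alice): max(0, 9) = 9
J (Alice): max(14, 6) = 14
G (Bob): min(12.22, 9, 14, 15) = 9
L (Alice): max(15, 8, 19) = 19
K (Bob): min(19, 14) = 14
Root (Alice): max(13, 9, 14, 0) = 14

14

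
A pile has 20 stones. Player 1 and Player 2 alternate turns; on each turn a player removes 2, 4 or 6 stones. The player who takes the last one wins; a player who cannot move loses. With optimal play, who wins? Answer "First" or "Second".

Mark each pile size as W (mover wins) or L (mover loses):
i:   0  1  2  3  4  5  6  7  8  9 10 11 12 13 14 15 16 17 18 19 20
     L  L  W  W  W  W  W  W  L  L  W  W  W  W  W  W  L  L  W  W  W
Position 20 is W, so the first player wins.

First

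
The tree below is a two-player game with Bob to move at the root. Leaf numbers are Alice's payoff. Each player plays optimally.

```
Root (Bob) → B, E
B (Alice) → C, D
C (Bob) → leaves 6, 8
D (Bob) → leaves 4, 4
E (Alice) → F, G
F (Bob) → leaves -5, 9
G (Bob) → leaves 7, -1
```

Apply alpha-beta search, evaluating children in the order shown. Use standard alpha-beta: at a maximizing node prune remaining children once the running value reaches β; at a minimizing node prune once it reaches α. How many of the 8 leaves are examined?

C [α=-∞,β=+∞]: v=6
D [α=6,β=+∞]: v=4 after child 1 ≤ α → α-cutoff, skip 1
B [α=-∞,β=+∞]: v=6
F [α=-∞,β=6]: v=-5
G [α=-5,β=6]: v=-1
E [α=-∞,β=6]: v=-1
Root [α=-∞,β=+∞]: v=-1
Leaves evaluated: 7 of 8.

7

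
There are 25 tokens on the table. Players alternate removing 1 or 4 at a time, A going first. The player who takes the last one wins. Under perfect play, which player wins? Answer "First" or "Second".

Mark each pile size as W (mover wins) or L (mover loses):
i:   0  1  2  3  4  5  6  7  8  9 10 11 12 13 14 15 16 17 18 19 20 21 22 23 24 25
     L  W  L  W  W  L  W  L  W  W  L  W  L  W  W  L  W  L  W  W  L  W  L  W  W  L
Position 25 is L, so the second player wins.

Second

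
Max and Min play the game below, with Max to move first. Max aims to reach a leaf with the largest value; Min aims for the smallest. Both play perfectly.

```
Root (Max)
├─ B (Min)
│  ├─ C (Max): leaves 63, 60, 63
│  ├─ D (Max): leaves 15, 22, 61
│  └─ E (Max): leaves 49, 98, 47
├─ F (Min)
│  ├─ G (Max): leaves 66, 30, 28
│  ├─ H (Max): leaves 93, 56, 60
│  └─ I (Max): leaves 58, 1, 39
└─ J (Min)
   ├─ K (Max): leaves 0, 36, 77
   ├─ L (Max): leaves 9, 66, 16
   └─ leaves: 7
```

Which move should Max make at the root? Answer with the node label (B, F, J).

C (Max): max(63, 60, 63) = 63
D (Max): max(15, 22, 61) = 61
E (Max): max(49, 98, 47) = 98
B (Min): min(63, 61, 98) = 61
G (Max): max(66, 30, 28) = 66
H (Max): max(93, 56, 60) = 93
I (Max): max(58, 1, 39) = 58
F (Min): min(66, 93, 58) = 58
K (Max): max(0, 36, 77) = 77
L (Max): max(9, 66, 16) = 66
J (Min): min(77, 66, 7) = 7
Root (Max): max(61, 58, 7) = 61
Max picks the child with the highest value: B (value 61).

B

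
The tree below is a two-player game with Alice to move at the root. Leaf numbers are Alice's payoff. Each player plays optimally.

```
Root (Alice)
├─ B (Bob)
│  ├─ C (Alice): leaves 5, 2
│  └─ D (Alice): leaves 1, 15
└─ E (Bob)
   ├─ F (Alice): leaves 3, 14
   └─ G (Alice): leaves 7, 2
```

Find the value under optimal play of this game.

C (Alice): max(5, 2) = 5
D (Alice): max(1, 15) = 15
B (Bob): min(5, 15) = 5
F (Alice): max(3, 14) = 14
G (Alice): max(7, 2) = 7
E (Bob): min(14, 7) = 7
Root (Alice): max(5, 7) = 7

7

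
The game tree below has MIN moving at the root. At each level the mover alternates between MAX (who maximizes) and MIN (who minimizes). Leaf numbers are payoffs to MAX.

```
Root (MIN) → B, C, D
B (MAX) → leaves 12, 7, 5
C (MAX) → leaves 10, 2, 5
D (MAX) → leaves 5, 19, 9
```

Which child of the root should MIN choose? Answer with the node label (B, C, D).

B (MAX): max(12, 7, 5) = 12
C (MAX): max(10, 2, 5) = 10
D (MAX): max(5, 19, 9) = 19
Root (MIN): min(12, 10, 19) = 10
MIN picks the child with the lowest value: C (value 10).

C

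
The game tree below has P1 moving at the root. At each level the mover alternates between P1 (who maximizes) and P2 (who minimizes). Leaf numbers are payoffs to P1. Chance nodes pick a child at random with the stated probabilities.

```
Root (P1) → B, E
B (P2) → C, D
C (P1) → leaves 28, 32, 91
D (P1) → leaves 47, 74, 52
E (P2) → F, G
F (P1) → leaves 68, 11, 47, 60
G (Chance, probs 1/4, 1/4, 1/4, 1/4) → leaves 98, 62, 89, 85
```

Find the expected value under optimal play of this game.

C (P1): max(28, 32, 91) = 91
D (P1): max(47, 74, 52) = 74
B (P2): min(91, 74) = 74
F (P1): max(68, 11, 47, 60) = 68
G (Chance): 1/4·98 + 1/4·62 + 1/4·89 + 1/4·85 = 83.5
E (P2): min(68, 83.5) = 68
Root (P1): max(74, 68) = 74

74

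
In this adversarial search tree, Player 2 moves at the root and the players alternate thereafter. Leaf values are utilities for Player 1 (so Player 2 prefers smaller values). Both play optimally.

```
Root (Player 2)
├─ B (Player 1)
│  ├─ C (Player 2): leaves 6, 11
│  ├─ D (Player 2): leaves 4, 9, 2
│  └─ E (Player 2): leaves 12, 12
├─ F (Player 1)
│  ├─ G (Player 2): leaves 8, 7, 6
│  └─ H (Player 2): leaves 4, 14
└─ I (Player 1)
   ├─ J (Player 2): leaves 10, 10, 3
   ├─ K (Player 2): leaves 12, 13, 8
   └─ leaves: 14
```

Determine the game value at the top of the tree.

6

C (Player 2): min(6, 11) = 6
D (Player 2): min(4, 9, 2) = 2
E (Player 2): min(12, 12) = 12
B (Player 1): max(6, 2, 12) = 12
G (Player 2): min(8, 7, 6) = 6
H (Player 2): min(4, 14) = 4
F (Player 1): max(6, 4) = 6
J (Player 2): min(10, 10, 3) = 3
K (Player 2): min(12, 13, 8) = 8
I (Player 1): max(3, 8, 14) = 14
Root (Player 2): min(12, 6, 14) = 6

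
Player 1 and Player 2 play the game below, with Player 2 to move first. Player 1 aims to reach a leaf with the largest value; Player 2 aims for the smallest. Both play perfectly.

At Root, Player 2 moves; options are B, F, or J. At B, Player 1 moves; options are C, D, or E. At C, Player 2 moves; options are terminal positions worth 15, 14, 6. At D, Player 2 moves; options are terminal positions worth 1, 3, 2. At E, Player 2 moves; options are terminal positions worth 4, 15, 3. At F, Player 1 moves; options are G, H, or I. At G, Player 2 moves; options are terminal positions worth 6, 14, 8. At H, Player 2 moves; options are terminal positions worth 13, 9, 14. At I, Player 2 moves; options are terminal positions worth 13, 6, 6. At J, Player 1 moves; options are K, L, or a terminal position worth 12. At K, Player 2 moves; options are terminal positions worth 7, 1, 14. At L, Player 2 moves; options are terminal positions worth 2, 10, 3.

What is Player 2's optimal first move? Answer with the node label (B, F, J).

B

C (Player 2): min(15, 14, 6) = 6
D (Player 2): min(1, 3, 2) = 1
E (Player 2): min(4, 15, 3) = 3
B (Player 1): max(6, 1, 3) = 6
G (Player 2): min(6, 14, 8) = 6
H (Player 2): min(13, 9, 14) = 9
I (Player 2): min(13, 6, 6) = 6
F (Player 1): max(6, 9, 6) = 9
K (Player 2): min(7, 1, 14) = 1
L (Player 2): min(2, 10, 3) = 2
J (Player 1): max(1, 2, 12) = 12
Root (Player 2): min(6, 9, 12) = 6
Player 2 picks the child with the lowest value: B (value 6).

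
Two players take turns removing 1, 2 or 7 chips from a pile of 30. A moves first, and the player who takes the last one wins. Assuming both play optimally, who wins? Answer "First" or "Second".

i:   0  1  2  3  4  5  6  7  8  9 10 11 12 13 14 15 16 17 18 19 20 21 22 23 24 25 26 27 28 29 30
     L  W  W  L  W  W  L  W  W  L  W  W  L  W  W  L  W  W  L  W  W  L  W  W  L  W  W  L  W  W  L
Position 30 is L, so the second player wins.

Second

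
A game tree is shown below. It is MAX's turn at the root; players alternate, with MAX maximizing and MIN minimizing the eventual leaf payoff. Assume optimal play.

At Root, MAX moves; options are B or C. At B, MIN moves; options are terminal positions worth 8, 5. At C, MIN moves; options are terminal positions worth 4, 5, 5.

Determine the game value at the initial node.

B (MIN): min(8, 5) = 5
C (MIN): min(4, 5, 5) = 4
Root (MAX): max(5, 4) = 5

5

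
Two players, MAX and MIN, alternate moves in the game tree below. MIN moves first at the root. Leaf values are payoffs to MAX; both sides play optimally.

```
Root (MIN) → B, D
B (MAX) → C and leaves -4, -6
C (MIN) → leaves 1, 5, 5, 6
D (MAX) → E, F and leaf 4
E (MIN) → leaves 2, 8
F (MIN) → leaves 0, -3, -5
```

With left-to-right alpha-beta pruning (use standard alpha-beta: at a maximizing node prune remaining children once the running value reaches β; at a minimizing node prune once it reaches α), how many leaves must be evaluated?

C [α=-∞,β=+∞]: v=1
B [α=-∞,β=+∞]: v=1
E [α=-∞,β=1]: v=2
D [α=-∞,β=1]: v=2 after child 1 ≥ β → β-cutoff, skip 2
Root [α=-∞,β=+∞]: v=1
Leaves evaluated: 8 of 12.

8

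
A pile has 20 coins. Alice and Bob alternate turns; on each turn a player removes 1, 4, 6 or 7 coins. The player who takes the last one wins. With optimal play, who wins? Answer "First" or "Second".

First

Positions where the player to move wins (W) vs loses (L):
i:   0  1  2  3  4  5  6  7  8  9 10 11 12 13 14 15 16 17 18 19 20
     L  W  L  W  W  L  W  W  W  W  L  W  W  L  W  L  W  W  L  W  W
Position 20 is W, so the first player wins.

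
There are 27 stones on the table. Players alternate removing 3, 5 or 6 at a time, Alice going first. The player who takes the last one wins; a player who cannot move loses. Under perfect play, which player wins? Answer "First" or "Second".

W/L table (W = player to move can force a win):
i:   0  1  2  3  4  5  6  7  8  9 10 11 12 13 14 15 16 17 18 19 20 21 22 23 24 25 26 27
     L  L  L  W  W  W  W  W  W  L  L  L  W  W  W  W  W  W  L  L  L  W  W  W  W  W  W  L
Position 27 is L, so the second player wins.

Second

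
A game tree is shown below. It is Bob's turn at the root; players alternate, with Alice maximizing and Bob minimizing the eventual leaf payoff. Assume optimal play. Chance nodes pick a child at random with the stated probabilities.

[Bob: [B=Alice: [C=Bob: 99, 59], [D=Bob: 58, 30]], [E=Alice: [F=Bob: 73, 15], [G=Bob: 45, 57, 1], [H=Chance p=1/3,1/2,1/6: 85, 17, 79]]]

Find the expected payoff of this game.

50

C (Bob): min(99, 59) = 59
D (Bob): min(58, 30) = 30
B (Alice): max(59, 30) = 59
F (Bob): min(73, 15) = 15
G (Bob): min(45, 57, 1) = 1
H (Chance): 1/3·85 + 1/2·17 + 1/6·79 = 50
E (Alice): max(15, 1, 50) = 50
Root (Bob): min(59, 50) = 50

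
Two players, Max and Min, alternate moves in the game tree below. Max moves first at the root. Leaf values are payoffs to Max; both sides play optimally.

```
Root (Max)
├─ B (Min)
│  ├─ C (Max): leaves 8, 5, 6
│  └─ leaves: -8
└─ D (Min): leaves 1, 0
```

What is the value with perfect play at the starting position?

C (Max): max(8, 5, 6) = 8
B (Min): min(8, -8) = -8
D (Min): min(1, 0) = 0
Root (Max): max(-8, 0) = 0

0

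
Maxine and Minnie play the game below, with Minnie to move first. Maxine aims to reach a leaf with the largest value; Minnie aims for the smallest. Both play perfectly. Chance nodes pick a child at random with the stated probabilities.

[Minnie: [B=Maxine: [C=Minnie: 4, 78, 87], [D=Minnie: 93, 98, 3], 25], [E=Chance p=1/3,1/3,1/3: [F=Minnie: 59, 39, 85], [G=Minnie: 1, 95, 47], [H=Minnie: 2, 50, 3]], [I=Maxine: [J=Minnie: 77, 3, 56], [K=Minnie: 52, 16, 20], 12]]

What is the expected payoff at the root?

C (Minnie): min(4, 78, 87) = 4
D (Minnie): min(93, 98, 3) = 3
B (Maxine): max(4, 3, 25) = 25
F (Minnie): min(59, 39, 85) = 39
G (Minnie): min(1, 95, 47) = 1
H (Minnie): min(2, 50, 3) = 2
E (Chance): 1/3·39 + 1/3·1 + 1/3·2 = 14
J (Minnie): min(77, 3, 56) = 3
K (Minnie): min(52, 16, 20) = 16
I (Maxine): max(3, 16, 12) = 16
Root (Minnie): min(25, 14, 16) = 14

14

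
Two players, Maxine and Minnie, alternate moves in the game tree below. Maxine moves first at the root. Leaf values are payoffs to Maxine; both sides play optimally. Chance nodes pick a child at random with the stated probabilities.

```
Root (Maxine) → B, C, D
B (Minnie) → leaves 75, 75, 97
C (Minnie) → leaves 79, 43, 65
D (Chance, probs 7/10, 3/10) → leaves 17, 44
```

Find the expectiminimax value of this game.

75

B (Minnie): min(75, 75, 97) = 75
C (Minnie): min(79, 43, 65) = 43
D (Chance): 7/10·17 + 3/10·44 = 25.1
Root (Maxine): max(75, 43, 25.1) = 75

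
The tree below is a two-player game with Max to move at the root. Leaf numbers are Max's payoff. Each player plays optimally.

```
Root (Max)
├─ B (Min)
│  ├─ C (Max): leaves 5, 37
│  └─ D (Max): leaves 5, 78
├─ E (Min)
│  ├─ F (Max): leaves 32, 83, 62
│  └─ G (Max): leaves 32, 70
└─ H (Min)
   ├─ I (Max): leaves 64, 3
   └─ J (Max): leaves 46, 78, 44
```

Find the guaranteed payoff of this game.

70

C (Max): max(5, 37) = 37
D (Max): max(5, 78) = 78
B (Min): min(37, 78) = 37
F (Max): max(32, 83, 62) = 83
G (Max): max(32, 70) = 70
E (Min): min(83, 70) = 70
I (Max): max(64, 3) = 64
J (Max): max(46, 78, 44) = 78
H (Min): min(64, 78) = 64
Root (Max): max(37, 70, 64) = 70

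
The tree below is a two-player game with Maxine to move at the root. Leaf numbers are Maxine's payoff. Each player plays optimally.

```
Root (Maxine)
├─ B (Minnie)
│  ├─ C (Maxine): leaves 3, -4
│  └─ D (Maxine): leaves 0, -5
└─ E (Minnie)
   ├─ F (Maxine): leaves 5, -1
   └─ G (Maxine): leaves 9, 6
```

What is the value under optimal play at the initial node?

5

C (Maxine): max(3, -4) = 3
D (Maxine): max(0, -5) = 0
B (Minnie): min(3, 0) = 0
F (Maxine): max(5, -1) = 5
G (Maxine): max(9, 6) = 9
E (Minnie): min(5, 9) = 5
Root (Maxine): max(0, 5) = 5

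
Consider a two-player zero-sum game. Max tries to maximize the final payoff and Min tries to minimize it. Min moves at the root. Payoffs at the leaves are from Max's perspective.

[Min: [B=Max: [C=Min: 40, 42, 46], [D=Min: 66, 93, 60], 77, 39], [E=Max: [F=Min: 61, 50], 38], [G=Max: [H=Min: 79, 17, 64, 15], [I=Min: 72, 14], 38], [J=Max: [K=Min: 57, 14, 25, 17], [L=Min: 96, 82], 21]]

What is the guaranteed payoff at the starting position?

C (Min): min(40, 42, 46) = 40
D (Min): min(66, 93, 60) = 60
B (Max): max(40, 60, 77, 39) = 77
F (Min): min(61, 50) = 50
E (Max): max(50, 38) = 50
H (Min): min(79, 17, 64, 15) = 15
I (Min): min(72, 14) = 14
G (Max): max(15, 14, 38) = 38
K (Min): min(57, 14, 25, 17) = 14
L (Min): min(96, 82) = 82
J (Max): max(14, 82, 21) = 82
Root (Min): min(77, 50, 38, 82) = 38

38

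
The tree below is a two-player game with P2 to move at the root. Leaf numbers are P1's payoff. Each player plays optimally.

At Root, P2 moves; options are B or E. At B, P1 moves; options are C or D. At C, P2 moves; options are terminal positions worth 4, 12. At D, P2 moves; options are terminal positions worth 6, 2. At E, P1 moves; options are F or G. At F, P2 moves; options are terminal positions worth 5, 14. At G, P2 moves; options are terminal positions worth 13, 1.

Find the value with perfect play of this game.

C (P2): min(4, 12) = 4
D (P2): min(6, 2) = 2
B (P1): max(4, 2) = 4
F (P2): min(5, 14) = 5
G (P2): min(13, 1) = 1
E (P1): max(5, 1) = 5
Root (P2): min(4, 5) = 4

4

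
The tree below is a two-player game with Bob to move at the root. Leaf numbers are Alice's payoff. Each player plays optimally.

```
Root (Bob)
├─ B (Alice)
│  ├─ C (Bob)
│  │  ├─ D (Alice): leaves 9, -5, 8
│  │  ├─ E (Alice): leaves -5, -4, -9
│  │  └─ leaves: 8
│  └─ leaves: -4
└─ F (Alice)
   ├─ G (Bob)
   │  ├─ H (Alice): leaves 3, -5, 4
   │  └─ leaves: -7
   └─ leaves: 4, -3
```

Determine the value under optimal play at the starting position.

D (Alice): max(9, -5, 8) = 9
E (Alice): max(-5, -4, -9) = -4
C (Bob): min(9, -4, 8) = -4
B (Alice): max(-4, -4) = -4
H (Alice): max(3, -5, 4) = 4
G (Bob): min(4, -7) = -7
F (Alice): max(-7, 4, -3) = 4
Root (Bob): min(-4, 4) = -4

-4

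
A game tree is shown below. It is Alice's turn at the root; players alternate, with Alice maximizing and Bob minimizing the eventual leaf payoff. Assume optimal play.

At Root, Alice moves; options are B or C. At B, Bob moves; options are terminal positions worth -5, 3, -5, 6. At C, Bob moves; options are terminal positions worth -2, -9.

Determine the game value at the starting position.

B (Bob): min(-5, 3, -5, 6) = -5
C (Bob): min(-2, -9) = -9
Root (Alice): max(-5, -9) = -5

-5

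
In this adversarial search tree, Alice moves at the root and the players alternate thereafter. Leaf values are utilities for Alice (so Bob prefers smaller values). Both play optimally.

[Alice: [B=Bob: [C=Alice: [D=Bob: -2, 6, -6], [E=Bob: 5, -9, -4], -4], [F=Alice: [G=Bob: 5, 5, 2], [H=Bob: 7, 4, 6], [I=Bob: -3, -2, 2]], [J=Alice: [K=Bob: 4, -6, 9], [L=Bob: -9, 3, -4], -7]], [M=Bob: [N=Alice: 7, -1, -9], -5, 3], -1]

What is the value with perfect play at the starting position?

D (Bob): min(-2, 6, -6) = -6
E (Bob): min(5, -9, -4) = -9
C (Alice): max(-6, -9, -4) = -4
G (Bob): min(5, 5, 2) = 2
H (Bob): min(7, 4, 6) = 4
I (Bob): min(-3, -2, 2) = -3
F (Alice): max(2, 4, -3) = 4
K (Bob): min(4, -6, 9) = -6
L (Bob): min(-9, 3, -4) = -9
J (Alice): max(-6, -9, -7) = -6
B (Bob): min(-4, 4, -6) = -6
N (Alice): max(7, -1, -9) = 7
M (Bob): min(7, -5, 3) = -5
Root (Alice): max(-6, -5, -1) = -1

-1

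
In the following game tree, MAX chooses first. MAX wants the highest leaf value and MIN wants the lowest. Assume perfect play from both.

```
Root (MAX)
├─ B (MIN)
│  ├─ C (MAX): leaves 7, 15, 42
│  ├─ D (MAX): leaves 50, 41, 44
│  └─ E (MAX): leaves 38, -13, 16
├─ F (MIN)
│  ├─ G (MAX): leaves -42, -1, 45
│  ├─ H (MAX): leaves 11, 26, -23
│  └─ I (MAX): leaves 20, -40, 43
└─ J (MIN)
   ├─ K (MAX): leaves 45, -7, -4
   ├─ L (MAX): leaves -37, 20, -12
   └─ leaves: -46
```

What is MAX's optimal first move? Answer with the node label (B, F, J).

C (MAX): max(7, 15, 42) = 42
D (MAX): max(50, 41, 44) = 50
E (MAX): max(38, -13, 16) = 38
B (MIN): min(42, 50, 38) = 38
G (MAX): max(-42, -1, 45) = 45
H (MAX): max(11, 26, -23) = 26
I (MAX): max(20, -40, 43) = 43
F (MIN): min(45, 26, 43) = 26
K (MAX): max(45, -7, -4) = 45
L (MAX): max(-37, 20, -12) = 20
J (MIN): min(45, 20, -46) = -46
Root (MAX): max(38, 26, -46) = 38
MAX picks the child with the highest value: B (value 38).

B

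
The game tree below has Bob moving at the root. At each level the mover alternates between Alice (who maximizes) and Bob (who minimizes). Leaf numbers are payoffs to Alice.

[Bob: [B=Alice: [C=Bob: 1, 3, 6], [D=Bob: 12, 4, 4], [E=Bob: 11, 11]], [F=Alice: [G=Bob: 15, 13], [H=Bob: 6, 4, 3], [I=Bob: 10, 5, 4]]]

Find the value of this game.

C (Bob): min(1, 3, 6) = 1
D (Bob): min(12, 4, 4) = 4
E (Bob): min(11, 11) = 11
B (Alice): max(1, 4, 11) = 11
G (Bob): min(15, 13) = 13
H (Bob): min(6, 4, 3) = 3
I (Bob): min(10, 5, 4) = 4
F (Alice): max(13, 3, 4) = 13
Root (Bob): min(11, 13) = 11

11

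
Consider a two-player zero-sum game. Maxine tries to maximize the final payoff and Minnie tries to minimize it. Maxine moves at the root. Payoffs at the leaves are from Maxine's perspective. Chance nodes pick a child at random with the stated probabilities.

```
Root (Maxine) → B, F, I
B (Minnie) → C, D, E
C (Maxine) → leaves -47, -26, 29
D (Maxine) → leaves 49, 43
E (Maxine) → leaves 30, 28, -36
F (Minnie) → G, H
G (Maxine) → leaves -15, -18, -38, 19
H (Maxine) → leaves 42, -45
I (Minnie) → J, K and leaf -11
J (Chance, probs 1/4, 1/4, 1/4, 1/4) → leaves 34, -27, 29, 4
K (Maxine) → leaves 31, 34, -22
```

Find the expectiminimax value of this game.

29

C (Maxine): max(-47, -26, 29) = 29
D (Maxine): max(49, 43) = 49
E (Maxine): max(30, 28, -36) = 30
B (Minnie): min(29, 49, 30) = 29
G (Maxine): max(-15, -18, -38, 19) = 19
H (Maxine): max(42, -45) = 42
F (Minnie): min(19, 42) = 19
J (Chance): 1/4·34 + 1/4·-27 + 1/4·29 + 1/4·4 = 10
K (Maxine): max(31, 34, -22) = 34
I (Minnie): min(10, 34, -11) = -11
Root (Maxine): max(29, 19, -11) = 29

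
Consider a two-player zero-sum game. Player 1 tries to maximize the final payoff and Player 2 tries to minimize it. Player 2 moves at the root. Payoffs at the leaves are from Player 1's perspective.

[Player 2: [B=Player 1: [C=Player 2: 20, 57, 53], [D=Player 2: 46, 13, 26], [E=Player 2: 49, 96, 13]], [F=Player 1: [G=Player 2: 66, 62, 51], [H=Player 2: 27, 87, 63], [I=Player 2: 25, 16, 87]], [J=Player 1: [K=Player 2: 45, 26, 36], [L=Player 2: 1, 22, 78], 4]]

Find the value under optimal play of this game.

C (Player 2): min(20, 57, 53) = 20
D (Player 2): min(46, 13, 26) = 13
E (Player 2): min(49, 96, 13) = 13
B (Player 1): max(20, 13, 13) = 20
G (Player 2): min(66, 62, 51) = 51
H (Player 2): min(27, 87, 63) = 27
I (Player 2): min(25, 16, 87) = 16
F (Player 1): max(51, 27, 16) = 51
K (Player 2): min(45, 26, 36) = 26
L (Player 2): min(1, 22, 78) = 1
J (Player 1): max(26, 1, 4) = 26
Root (Player 2): min(20, 51, 26) = 20

20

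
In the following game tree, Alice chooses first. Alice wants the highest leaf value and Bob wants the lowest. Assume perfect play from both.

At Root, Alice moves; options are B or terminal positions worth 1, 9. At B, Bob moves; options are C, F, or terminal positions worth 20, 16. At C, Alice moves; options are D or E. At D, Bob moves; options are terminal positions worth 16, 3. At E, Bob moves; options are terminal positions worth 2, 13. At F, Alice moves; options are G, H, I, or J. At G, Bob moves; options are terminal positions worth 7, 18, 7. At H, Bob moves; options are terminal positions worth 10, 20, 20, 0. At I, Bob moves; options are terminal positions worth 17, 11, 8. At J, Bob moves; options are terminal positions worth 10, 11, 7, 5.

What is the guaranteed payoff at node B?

D: min(16, 3) = 3
E: min(2, 13) = 2
C: max(3, 2) = 3
G: min(7, 18, 7) = 7
H: min(10, 20, 20, 0) = 0
I: min(17, 11, 8) = 8
J: min(10, 11, 7, 5) = 5
F: max(7, 0, 8, 5) = 8
B: min(3, 8, 20, 16) = 3

3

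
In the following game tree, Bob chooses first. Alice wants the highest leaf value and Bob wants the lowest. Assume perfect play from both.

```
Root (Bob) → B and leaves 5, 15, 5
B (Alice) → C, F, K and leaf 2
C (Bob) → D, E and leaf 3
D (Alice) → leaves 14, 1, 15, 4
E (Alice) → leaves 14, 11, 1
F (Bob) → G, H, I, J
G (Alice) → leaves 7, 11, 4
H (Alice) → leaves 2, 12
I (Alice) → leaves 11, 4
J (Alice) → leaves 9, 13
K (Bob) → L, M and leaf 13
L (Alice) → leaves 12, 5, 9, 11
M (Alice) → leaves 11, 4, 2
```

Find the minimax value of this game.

D (Alice): max(14, 1, 15, 4) = 15
E (Alice): max(14, 11, 1) = 14
C (Bob): min(15, 14, 3) = 3
G (Alice): max(7, 11, 4) = 11
H (Alice): max(2, 12) = 12
I (Alice): max(11, 4) = 11
J (Alice): max(9, 13) = 13
F (Bob): min(11, 12, 11, 13) = 11
L (Alice): max(12, 5, 9, 11) = 12
M (Alice): max(11, 4, 2) = 11
K (Bob): min(12, 11, 13) = 11
B (Alice): max(3, 11, 11, 2) = 11
Root (Bob): min(11, 5, 15, 5) = 5

5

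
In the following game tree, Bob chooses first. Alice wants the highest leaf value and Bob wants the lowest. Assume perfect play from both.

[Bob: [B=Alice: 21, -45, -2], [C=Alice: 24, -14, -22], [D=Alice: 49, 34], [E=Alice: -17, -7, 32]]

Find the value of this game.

21

B (Alice): max(21, -45, -2) = 21
C (Alice): max(24, -14, -22) = 24
D (Alice): max(49, 34) = 49
E (Alice): max(-17, -7, 32) = 32
Root (Bob): min(21, 24, 49, 32) = 21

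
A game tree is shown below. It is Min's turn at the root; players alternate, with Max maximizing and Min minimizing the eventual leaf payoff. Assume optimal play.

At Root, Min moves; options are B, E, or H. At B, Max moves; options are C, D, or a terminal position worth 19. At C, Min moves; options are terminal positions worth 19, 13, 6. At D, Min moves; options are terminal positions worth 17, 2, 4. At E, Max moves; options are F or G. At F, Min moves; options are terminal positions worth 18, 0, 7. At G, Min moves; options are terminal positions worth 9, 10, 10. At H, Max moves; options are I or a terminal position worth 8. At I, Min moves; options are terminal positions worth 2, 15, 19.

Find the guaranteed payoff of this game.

8

C (Min): min(19, 13, 6) = 6
D (Min): min(17, 2, 4) = 2
B (Max): max(6, 2, 19) = 19
F (Min): min(18, 0, 7) = 0
G (Min): min(9, 10, 10) = 9
E (Max): max(0, 9) = 9
I (Min): min(2, 15, 19) = 2
H (Max): max(2, 8) = 8
Root (Min): min(19, 9, 8) = 8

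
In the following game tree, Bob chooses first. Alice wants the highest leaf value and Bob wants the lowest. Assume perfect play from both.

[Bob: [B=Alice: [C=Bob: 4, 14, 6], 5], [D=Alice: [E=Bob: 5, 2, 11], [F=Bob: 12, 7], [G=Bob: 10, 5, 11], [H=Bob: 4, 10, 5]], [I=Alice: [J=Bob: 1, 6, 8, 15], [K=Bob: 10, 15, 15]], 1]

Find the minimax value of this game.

1

C (Bob): min(4, 14, 6) = 4
B (Alice): max(4, 5) = 5
E (Bob): min(5, 2, 11) = 2
F (Bob): min(12, 7) = 7
G (Bob): min(10, 5, 11) = 5
H (Bob): min(4, 10, 5) = 4
D (Alice): max(2, 7, 5, 4) = 7
J (Bob): min(1, 6, 8, 15) = 1
K (Bob): min(10, 15, 15) = 10
I (Alice): max(1, 10) = 10
Root (Bob): min(5, 7, 10, 1) = 1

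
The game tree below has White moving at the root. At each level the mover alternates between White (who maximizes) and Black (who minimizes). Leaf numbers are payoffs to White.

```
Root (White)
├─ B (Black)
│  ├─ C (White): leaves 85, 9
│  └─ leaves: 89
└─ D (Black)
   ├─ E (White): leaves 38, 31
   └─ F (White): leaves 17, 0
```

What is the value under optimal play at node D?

E: max(38, 31) = 38
F: max(17, 0) = 17
D: min(38, 17) = 17

17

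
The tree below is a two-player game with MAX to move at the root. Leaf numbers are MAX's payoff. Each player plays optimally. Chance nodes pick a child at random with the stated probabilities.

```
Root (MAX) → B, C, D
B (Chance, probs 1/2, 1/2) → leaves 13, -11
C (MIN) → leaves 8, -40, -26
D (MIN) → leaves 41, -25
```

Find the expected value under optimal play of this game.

B (Chance): 1/2·13 + 1/2·-11 = 1
C (MIN): min(8, -40, -26) = -40
D (MIN): min(41, -25) = -25
Root (MAX): max(1, -40, -25) = 1

1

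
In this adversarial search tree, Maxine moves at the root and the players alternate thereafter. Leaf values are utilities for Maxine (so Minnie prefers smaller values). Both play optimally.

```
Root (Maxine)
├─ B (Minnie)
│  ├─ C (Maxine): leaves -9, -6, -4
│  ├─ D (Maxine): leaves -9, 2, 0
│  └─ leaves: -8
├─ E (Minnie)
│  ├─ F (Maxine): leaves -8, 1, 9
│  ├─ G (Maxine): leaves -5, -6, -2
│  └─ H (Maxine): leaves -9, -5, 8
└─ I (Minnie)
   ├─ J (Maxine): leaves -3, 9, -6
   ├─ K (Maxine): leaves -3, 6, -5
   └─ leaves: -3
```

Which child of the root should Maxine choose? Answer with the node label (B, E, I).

C (Maxine): max(-9, -6, -4) = -4
D (Maxine): max(-9, 2, 0) = 2
B (Minnie): min(-4, 2, -8) = -8
F (Maxine): max(-8, 1, 9) = 9
G (Maxine): max(-5, -6, -2) = -2
H (Maxine): max(-9, -5, 8) = 8
E (Minnie): min(9, -2, 8) = -2
J (Maxine): max(-3, 9, -6) = 9
K (Maxine): max(-3, 6, -5) = 6
I (Minnie): min(9, 6, -3) = -3
Root (Maxine): max(-8, -2, -3) = -2
Maxine picks the child with the highest value: E (value -2).

E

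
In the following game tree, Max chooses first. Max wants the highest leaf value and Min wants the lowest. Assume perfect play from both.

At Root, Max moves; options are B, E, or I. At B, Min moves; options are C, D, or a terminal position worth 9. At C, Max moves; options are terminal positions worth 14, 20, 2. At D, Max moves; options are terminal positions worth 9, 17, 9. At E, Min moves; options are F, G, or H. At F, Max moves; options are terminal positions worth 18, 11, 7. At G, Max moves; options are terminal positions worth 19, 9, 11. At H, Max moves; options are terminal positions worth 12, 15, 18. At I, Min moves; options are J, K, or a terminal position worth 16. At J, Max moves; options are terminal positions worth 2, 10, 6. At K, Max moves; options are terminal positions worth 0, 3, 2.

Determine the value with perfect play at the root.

C (Max): max(14, 20, 2) = 20
D (Max): max(9, 17, 9) = 17
B (Min): min(20, 17, 9) = 9
F (Max): max(18, 11, 7) = 18
G (Max): max(19, 9, 11) = 19
H (Max): max(12, 15, 18) = 18
E (Min): min(18, 19, 18) = 18
J (Max): max(2, 10, 6) = 10
K (Max): max(0, 3, 2) = 3
I (Min): min(10, 3, 16) = 3
Root (Max): max(9, 18, 3) = 18

18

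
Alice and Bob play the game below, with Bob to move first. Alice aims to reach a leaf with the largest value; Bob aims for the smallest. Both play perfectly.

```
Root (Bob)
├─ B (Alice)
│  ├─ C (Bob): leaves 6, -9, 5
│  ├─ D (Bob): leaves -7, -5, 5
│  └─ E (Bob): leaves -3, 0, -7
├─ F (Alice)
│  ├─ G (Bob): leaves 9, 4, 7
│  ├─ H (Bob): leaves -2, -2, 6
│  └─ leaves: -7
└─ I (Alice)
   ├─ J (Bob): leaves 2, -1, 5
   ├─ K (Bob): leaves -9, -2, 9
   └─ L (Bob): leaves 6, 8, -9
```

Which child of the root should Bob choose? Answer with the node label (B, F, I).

C (Bob): min(6, -9, 5) = -9
D (Bob): min(-7, -5, 5) = -7
E (Bob): min(-3, 0, -7) = -7
B (Alice): max(-9, -7, -7) = -7
G (Bob): min(9, 4, 7) = 4
H (Bob): min(-2, -2, 6) = -2
F (Alice): max(4, -2, -7) = 4
J (Bob): min(2, -1, 5) = -1
K (Bob): min(-9, -2, 9) = -9
L (Bob): min(6, 8, -9) = -9
I (Alice): max(-1, -9, -9) = -1
Root (Bob): min(-7, 4, -1) = -7
Bob picks the child with the lowest value: B (value -7).

B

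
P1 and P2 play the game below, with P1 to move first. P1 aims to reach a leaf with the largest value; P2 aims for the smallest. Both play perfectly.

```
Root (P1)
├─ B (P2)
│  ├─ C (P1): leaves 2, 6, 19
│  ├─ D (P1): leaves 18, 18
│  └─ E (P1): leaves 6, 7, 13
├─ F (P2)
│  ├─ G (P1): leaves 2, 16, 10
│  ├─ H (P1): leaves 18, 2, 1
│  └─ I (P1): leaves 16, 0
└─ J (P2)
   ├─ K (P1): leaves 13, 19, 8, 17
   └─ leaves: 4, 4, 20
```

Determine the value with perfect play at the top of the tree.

C (P1): max(2, 6, 19) = 19
D (P1): max(18, 18) = 18
E (P1): max(6, 7, 13) = 13
B (P2): min(19, 18, 13) = 13
G (P1): max(2, 16, 10) = 16
H (P1): max(18, 2, 1) = 18
I (P1): max(16, 0) = 16
F (P2): min(16, 18, 16) = 16
K (P1): max(13, 19, 8, 17) = 19
J (P2): min(19, 4, 4, 20) = 4
Root (P1): max(13, 16, 4) = 16

16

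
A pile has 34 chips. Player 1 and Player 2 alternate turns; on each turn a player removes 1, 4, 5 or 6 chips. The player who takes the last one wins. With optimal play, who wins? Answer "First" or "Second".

i:   0  1  2  3  4  5  6  7  8  9 10 11 12 13 14 15 16 17 18 19 20 21 22 23 24 25 26 27 28 29 30 31 32 33 34
     L  W  L  W  W  W  W  W  W  L  W  L  W  W  W  W  W  W  L  W  L  W  W  W  W  W  W  L  W  L  W  W  W  W  W
Position 34 is W, so the first player wins.

First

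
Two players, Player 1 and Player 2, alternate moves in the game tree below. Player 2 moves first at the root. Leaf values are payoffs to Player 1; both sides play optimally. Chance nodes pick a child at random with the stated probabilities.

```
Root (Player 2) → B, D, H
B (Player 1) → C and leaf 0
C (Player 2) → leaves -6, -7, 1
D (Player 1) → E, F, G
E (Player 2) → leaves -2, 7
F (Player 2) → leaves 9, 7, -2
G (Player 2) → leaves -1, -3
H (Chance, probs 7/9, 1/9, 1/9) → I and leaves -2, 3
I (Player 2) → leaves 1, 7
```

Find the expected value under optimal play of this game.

-2

C (Player 2): min(-6, -7, 1) = -7
B (Player 1): max(-7, 0) = 0
E (Player 2): min(-2, 7) = -2
F (Player 2): min(9, 7, -2) = -2
G (Player 2): min(-1, -3) = -3
D (Player 1): max(-2, -2, -3) = -2
I (Player 2): min(1, 7) = 1
H (Chance): 7/9·1 + 1/9·-2 + 1/9·3 = 0.89
Root (Player 2): min(0, -2, 0.89) = -2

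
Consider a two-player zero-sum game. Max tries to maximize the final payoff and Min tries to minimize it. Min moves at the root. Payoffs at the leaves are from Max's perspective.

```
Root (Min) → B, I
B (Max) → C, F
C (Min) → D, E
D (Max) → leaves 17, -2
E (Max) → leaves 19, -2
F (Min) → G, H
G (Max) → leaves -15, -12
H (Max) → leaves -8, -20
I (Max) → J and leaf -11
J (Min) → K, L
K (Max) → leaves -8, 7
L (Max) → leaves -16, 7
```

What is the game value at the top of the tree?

7

D (Max): max(17, -2) = 17
E (Max): max(19, -2) = 19
C (Min): min(17, 19) = 17
G (Max): max(-15, -12) = -12
H (Max): max(-8, -20) = -8
F (Min): min(-12, -8) = -12
B (Max): max(17, -12) = 17
K (Max): max(-8, 7) = 7
L (Max): max(-16, 7) = 7
J (Min): min(7, 7) = 7
I (Max): max(7, -11) = 7
Root (Min): min(17, 7) = 7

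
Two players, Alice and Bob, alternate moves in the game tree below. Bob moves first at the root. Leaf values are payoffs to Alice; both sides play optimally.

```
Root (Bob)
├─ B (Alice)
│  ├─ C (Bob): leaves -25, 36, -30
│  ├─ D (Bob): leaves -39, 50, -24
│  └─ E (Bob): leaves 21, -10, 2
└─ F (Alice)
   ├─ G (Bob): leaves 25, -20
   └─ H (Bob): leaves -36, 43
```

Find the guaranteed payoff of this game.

-20

C (Bob): min(-25, 36, -30) = -30
D (Bob): min(-39, 50, -24) = -39
E (Bob): min(21, -10, 2) = -10
B (Alice): max(-30, -39, -10) = -10
G (Bob): min(25, -20) = -20
H (Bob): min(-36, 43) = -36
F (Alice): max(-20, -36) = -20
Root (Bob): min(-10, -20) = -20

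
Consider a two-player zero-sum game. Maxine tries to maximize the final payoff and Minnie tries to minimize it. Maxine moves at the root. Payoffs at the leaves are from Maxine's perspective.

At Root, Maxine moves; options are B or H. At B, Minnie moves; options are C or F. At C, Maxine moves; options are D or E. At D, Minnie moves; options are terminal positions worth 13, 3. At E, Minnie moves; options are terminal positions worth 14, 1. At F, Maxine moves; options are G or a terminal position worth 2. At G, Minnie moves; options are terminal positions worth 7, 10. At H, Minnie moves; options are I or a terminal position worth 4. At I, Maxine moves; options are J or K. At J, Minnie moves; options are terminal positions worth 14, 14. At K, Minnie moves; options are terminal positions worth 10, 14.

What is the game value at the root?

D (Minnie): min(13, 3) = 3
E (Minnie): min(14, 1) = 1
C (Maxine): max(3, 1) = 3
G (Minnie): min(7, 10) = 7
F (Maxine): max(7, 2) = 7
B (Minnie): min(3, 7) = 3
J (Minnie): min(14, 14) = 14
K (Minnie): min(10, 14) = 10
I (Maxine): max(14, 10) = 14
H (Minnie): min(14, 4) = 4
Root (Maxine): max(3, 4) = 4

4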